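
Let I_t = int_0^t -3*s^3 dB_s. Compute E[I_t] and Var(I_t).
E[I_t] = 0; Var(I_t) = 9*t^7/7

The Itô integral of a deterministic integrand f(s) has mean 0 because each increment f(s) * (B_{s+ds} - B_s) has mean 0. By the Itô isometry:
  Var( int_0^t f(s) dB_s ) = E[ (int_0^t f(s) dB_s)^2 ] = int_0^t f(s)^2 ds.
Here f(s) = -3*s^3, so f(s)^2 = 9*s^6. Integrate:
  int_0^t (9*s^6) ds = 9*t^7/7.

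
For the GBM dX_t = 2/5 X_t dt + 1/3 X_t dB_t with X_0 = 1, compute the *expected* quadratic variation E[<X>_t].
E[<X>_t] = 5*exp(41*t/45)/41 - 5/41

<X>_t = int_0^t ((1/3) * X_s)^2 ds. Taking expectation inside the integral: E[<X>_t] = (1/3)^2 * int_0^t E[X_s^2] ds. For GBM, E[X_s^2] = x_0^2 * exp((2 mu + sigma^2) s). Integrating:
  E[<X>_t] = (1/3)^2 * 1^2 * (exp((2*(2/5) + (1/3)^2) t) - 1) / (2*(2/5) + (1/3)^2)
           = (1/3)^2 * 1^2 * (exp((41/45) t) - 1) / (41/45) = 5*exp(41*t/45)/41 - 5/41.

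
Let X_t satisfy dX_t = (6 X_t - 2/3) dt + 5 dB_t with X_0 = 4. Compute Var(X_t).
Var(X_t) = 25*exp(12*t)/12 - 25/12

The variance V(t) = Var(X_t) satisfies V'(t) = 2 a V(t) + c^2 with V(0) = 0 (drift coefficient is linear in X, diffusion is constant). With a = 6, c = 5, the solution is
  V(t) = (c^2 / (2 a)) * (exp(2 a t) - 1)
       = (5^2 / (2*6)) * (exp(12 t) - 1)
       = 25*exp(12*t)/12 - 25/12.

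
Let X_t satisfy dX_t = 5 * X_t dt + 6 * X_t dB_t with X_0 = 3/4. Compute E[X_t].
E[X_t] = 3*exp(5*t)/4

For GBM dX = mu X dt + sigma X dB with X_0 = x_0, apply Itô to Y = log X: dY = (mu - sigma^2/2) dt + sigma dB, so Y_t = log(x_0) + (mu - sigma^2/2) t + sigma B_t and hence X_t = x_0 * exp((mu - sigma^2/2) t + sigma B_t).
With mu = 5, sigma = 6, x_0 = 3/4, this gives:
  X_t = 3/4 * exp((-13) * t + (6) * B_t).
Since sigma*B_t ~ Normal(0, sigma^2 t), E[exp(sigma*B_t)] = exp(sigma^2 t / 2); so E[X_t] = x_0 * exp((mu - sigma^2/2) t) * exp(sigma^2 t / 2) = x_0 * exp(mu t) = 3*exp(5*t)/4.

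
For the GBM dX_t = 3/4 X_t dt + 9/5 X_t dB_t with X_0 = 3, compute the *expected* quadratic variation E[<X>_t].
E[<X>_t] = 486*exp(237*t/50)/79 - 486/79

<X>_t = int_0^t ((9/5) * X_s)^2 ds. Taking expectation inside the integral: E[<X>_t] = (9/5)^2 * int_0^t E[X_s^2] ds. For GBM, E[X_s^2] = x_0^2 * exp((2 mu + sigma^2) s). Integrating:
  E[<X>_t] = (9/5)^2 * 3^2 * (exp((2*(3/4) + (9/5)^2) t) - 1) / (2*(3/4) + (9/5)^2)
           = (9/5)^2 * 3^2 * (exp((237/50) t) - 1) / (237/50) = 486*exp(237*t/50)/79 - 486/79.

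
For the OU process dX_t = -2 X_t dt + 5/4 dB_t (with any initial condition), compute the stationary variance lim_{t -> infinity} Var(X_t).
lim Var(X_t) = 25/64

The OU SDE dX = -theta X dt + sigma dB admits the integrating factor exp(theta t): d(exp(theta t) X_t) = sigma exp(theta t) dB_t. Integrating from 0 to t gives X_t = x_0 * exp(-theta t) + sigma * int_0^t exp(-theta (t-s)) dB_s for any initial x_0. The Itô integral has variance (by the Itô isometry) sigma^2 * int_0^t exp(-2 theta (t - s)) ds = sigma^2 * (1 - exp(-2 theta t)) / (2 theta), independent of x_0.
With theta = 2, sigma = 5/4:
  Var(X_t) = (5/4)^2 * (1 - exp(-2*2 t)) / (2 * 2) = 25/64 - 25*exp(-4*t)/64.
As t -> infinity, exp(-2*2 t) -> 0, so the stationary variance is sigma^2 / (2 theta) = 25/64.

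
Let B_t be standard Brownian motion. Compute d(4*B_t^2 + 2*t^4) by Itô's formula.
d(4*B_t^2 + 2*t^4) = (8*t^3 + 4) dt + (8*B_t) dB_t

Itô's formula for f(t, x): d f(t, B_t) = (f_t + (1/2) f_xx) dt + f_x dB_t. Compute partials of f(t, x) = 2*t^4 + 4*x^2:
  f_t(t,x)  = 8*t^3
  f_x(t,x)  = 8*x
  f_xx(t,x) = 8
Assemble drift = f_t + (1/2) f_xx = 8*t^3 + 4 and diffusion = f_x = 8*x. Substituting x = B_t:
  d(4*B_t^2 + 2*t^4) = (8*t^3 + 4) dt + (8*B_t) dB_t.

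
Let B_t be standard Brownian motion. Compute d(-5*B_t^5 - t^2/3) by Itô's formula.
d(-5*B_t^5 - t^2/3) = (-50*B_t^3 - 2*t/3) dt + (-25*B_t^4) dB_t

Itô's formula for f(t, x): d f(t, B_t) = (f_t + (1/2) f_xx) dt + f_x dB_t. Compute partials of f(t, x) = -t^2/3 - 5*x^5:
  f_t(t,x)  = -2*t/3
  f_x(t,x)  = -25*x^4
  f_xx(t,x) = -100*x^3
Assemble drift = f_t + (1/2) f_xx = -2*t/3 - 50*x^3 and diffusion = f_x = -25*x^4. Substituting x = B_t:
  d(-5*B_t^5 - t^2/3) = (-50*B_t^3 - 2*t/3) dt + (-25*B_t^4) dB_t.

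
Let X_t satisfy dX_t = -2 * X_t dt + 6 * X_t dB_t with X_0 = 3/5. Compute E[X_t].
E[X_t] = 3*exp(-2*t)/5

For GBM dX = mu X dt + sigma X dB with X_0 = x_0, apply Itô to Y = log X: dY = (mu - sigma^2/2) dt + sigma dB, so Y_t = log(x_0) + (mu - sigma^2/2) t + sigma B_t and hence X_t = x_0 * exp((mu - sigma^2/2) t + sigma B_t).
With mu = -2, sigma = 6, x_0 = 3/5, this gives:
  X_t = 3/5 * exp((-20) * t + (6) * B_t).
Since sigma*B_t ~ Normal(0, sigma^2 t), E[exp(sigma*B_t)] = exp(sigma^2 t / 2); so E[X_t] = x_0 * exp((mu - sigma^2/2) t) * exp(sigma^2 t / 2) = x_0 * exp(mu t) = 3*exp(-2*t)/5.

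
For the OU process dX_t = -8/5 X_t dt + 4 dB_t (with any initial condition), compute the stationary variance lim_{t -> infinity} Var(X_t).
lim Var(X_t) = 5

The OU SDE dX = -theta X dt + sigma dB admits the integrating factor exp(theta t): d(exp(theta t) X_t) = sigma exp(theta t) dB_t. Integrating from 0 to t gives X_t = x_0 * exp(-theta t) + sigma * int_0^t exp(-theta (t-s)) dB_s for any initial x_0. The Itô integral has variance (by the Itô isometry) sigma^2 * int_0^t exp(-2 theta (t - s)) ds = sigma^2 * (1 - exp(-2 theta t)) / (2 theta), independent of x_0.
With theta = 8/5, sigma = 4:
  Var(X_t) = (4)^2 * (1 - exp(-2*8/5 t)) / (2 * 8/5) = 5 - 5*exp(-16*t/5).
As t -> infinity, exp(-2*8/5 t) -> 0, so the stationary variance is sigma^2 / (2 theta) = 5.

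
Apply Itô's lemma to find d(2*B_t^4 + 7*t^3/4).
d(2*B_t^4 + 7*t^3/4) = (12*B_t^2 + 21*t^2/4) dt + (8*B_t^3) dB_t

Itô's formula for f(t, x): d f(t, B_t) = (f_t + (1/2) f_xx) dt + f_x dB_t. Compute partials of f(t, x) = 7*t^3/4 + 2*x^4:
  f_t(t,x)  = 21*t^2/4
  f_x(t,x)  = 8*x^3
  f_xx(t,x) = 24*x^2
Assemble drift = f_t + (1/2) f_xx = 21*t^2/4 + 12*x^2 and diffusion = f_x = 8*x^3. Substituting x = B_t:
  d(2*B_t^4 + 7*t^3/4) = (12*B_t^2 + 21*t^2/4) dt + (8*B_t^3) dB_t.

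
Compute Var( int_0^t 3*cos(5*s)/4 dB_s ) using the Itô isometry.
Var = 9*t/32 + 9*sin(10*t)/320

The Itô integral of a deterministic integrand f(s) has mean 0 because each increment f(s) * (B_{s+ds} - B_s) has mean 0. By the Itô isometry:
  Var( int_0^t f(s) dB_s ) = E[ (int_0^t f(s) dB_s)^2 ] = int_0^t f(s)^2 ds.
Here f(s) = 3*cos(5*s)/4, so f(s)^2 = 9*cos(5*s)^2/16. Integrate:
  int_0^t (9*cos(5*s)^2/16) ds = 9*t/32 + 9*sin(10*t)/320.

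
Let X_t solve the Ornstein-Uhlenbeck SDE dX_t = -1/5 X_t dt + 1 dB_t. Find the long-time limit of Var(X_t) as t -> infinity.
lim Var(X_t) = 5/2

The OU SDE dX = -theta X dt + sigma dB admits the integrating factor exp(theta t): d(exp(theta t) X_t) = sigma exp(theta t) dB_t. Integrating from 0 to t gives X_t = x_0 * exp(-theta t) + sigma * int_0^t exp(-theta (t-s)) dB_s for any initial x_0. The Itô integral has variance (by the Itô isometry) sigma^2 * int_0^t exp(-2 theta (t - s)) ds = sigma^2 * (1 - exp(-2 theta t)) / (2 theta), independent of x_0.
With theta = 1/5, sigma = 1:
  Var(X_t) = (1)^2 * (1 - exp(-2*1/5 t)) / (2 * 1/5) = 5/2 - 5*exp(-2*t/5)/2.
As t -> infinity, exp(-2*1/5 t) -> 0, so the stationary variance is sigma^2 / (2 theta) = 5/2.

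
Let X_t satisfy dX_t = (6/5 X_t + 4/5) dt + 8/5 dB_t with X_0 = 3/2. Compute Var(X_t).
Var(X_t) = 16*exp(12*t/5)/15 - 16/15

The variance V(t) = Var(X_t) satisfies V'(t) = 2 a V(t) + c^2 with V(0) = 0 (drift coefficient is linear in X, diffusion is constant). With a = 6/5, c = 8/5, the solution is
  V(t) = (c^2 / (2 a)) * (exp(2 a t) - 1)
       = ((8/5)^2 / (2*(6/5))) * (exp((12/5) t) - 1)
       = 16*exp(12*t/5)/15 - 16/15.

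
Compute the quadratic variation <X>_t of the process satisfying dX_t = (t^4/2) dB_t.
<X>_t = t^9/36

For an Itô process dX_t = a(t) dt + b(t) dB_t, the quadratic variation is <X>_t = int_0^t b(s)^2 ds (the drift term does not contribute). Here b(s) = s^4/2, so
  b(s)^2 = s^8/4.
Integrating from 0 to t:
  <X>_t = int_0^t (s^8/4) ds = t^9/36.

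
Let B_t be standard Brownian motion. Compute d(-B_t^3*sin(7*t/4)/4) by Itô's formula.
d(-B_t^3*sin(7*t/4)/4) = (-B_t*(7*B_t^2*cos(7*t/4) + 12*sin(7*t/4))/16) dt + (-3*B_t^2*sin(7*t/4)/4) dB_t

Itô's formula for f(t, x): d f(t, B_t) = (f_t + (1/2) f_xx) dt + f_x dB_t. Compute partials of f(t, x) = -x^3*sin(7*t/4)/4:
  f_t(t,x)  = -7*x^3*cos(7*t/4)/16
  f_x(t,x)  = -3*x^2*sin(7*t/4)/4
  f_xx(t,x) = -3*x*sin(7*t/4)/2
Assemble drift = f_t + (1/2) f_xx = -x*(7*x^2*cos(7*t/4) + 12*sin(7*t/4))/16 and diffusion = f_x = -3*x^2*sin(7*t/4)/4. Substituting x = B_t:
  d(-B_t^3*sin(7*t/4)/4) = (-B_t*(7*B_t^2*cos(7*t/4) + 12*sin(7*t/4))/16) dt + (-3*B_t^2*sin(7*t/4)/4) dB_t.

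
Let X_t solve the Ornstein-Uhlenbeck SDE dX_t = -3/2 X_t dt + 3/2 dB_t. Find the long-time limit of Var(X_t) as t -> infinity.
lim Var(X_t) = 3/4

The OU SDE dX = -theta X dt + sigma dB admits the integrating factor exp(theta t): d(exp(theta t) X_t) = sigma exp(theta t) dB_t. Integrating from 0 to t gives X_t = x_0 * exp(-theta t) + sigma * int_0^t exp(-theta (t-s)) dB_s for any initial x_0. The Itô integral has variance (by the Itô isometry) sigma^2 * int_0^t exp(-2 theta (t - s)) ds = sigma^2 * (1 - exp(-2 theta t)) / (2 theta), independent of x_0.
With theta = 3/2, sigma = 3/2:
  Var(X_t) = (3/2)^2 * (1 - exp(-2*3/2 t)) / (2 * 3/2) = 3/4 - 3*exp(-3*t)/4.
As t -> infinity, exp(-2*3/2 t) -> 0, so the stationary variance is sigma^2 / (2 theta) = 3/4.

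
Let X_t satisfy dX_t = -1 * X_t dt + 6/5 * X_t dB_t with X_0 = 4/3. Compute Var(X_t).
Var(X_t) = (16*exp(36*t/25) - 16)*exp(-2*t)/9

For GBM dX = mu X dt + sigma X dB with X_0 = x_0, apply Itô to Y = log X: dY = (mu - sigma^2/2) dt + sigma dB, so Y_t = log(x_0) + (mu - sigma^2/2) t + sigma B_t and hence X_t = x_0 * exp((mu - sigma^2/2) t + sigma B_t).
With mu = -1, sigma = 6/5, x_0 = 4/3, this gives:
  X_t = 4/3 * exp((-43/25) * t + (6/5) * B_t).
Since sigma*B_t ~ Normal(0, sigma^2 t), E[exp(sigma*B_t)] = exp(sigma^2 t / 2); so E[X_t] = x_0 * exp((mu - sigma^2/2) t) * exp(sigma^2 t / 2) = x_0 * exp(mu t) = 4*exp(-t)/3.
Var(X_t) = E[X_t^2] - (E[X_t])^2 = x_0^2 * exp(2 mu t) * (exp(sigma^2 t) - 1) = (16*exp(36*t/25) - 16)*exp(-2*t)/9.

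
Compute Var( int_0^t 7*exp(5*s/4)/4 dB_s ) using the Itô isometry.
Var = 49*exp(5*t/2)/40 - 49/40

The Itô integral of a deterministic integrand f(s) has mean 0 because each increment f(s) * (B_{s+ds} - B_s) has mean 0. By the Itô isometry:
  Var( int_0^t f(s) dB_s ) = E[ (int_0^t f(s) dB_s)^2 ] = int_0^t f(s)^2 ds.
Here f(s) = 7*exp(5*s/4)/4, so f(s)^2 = 49*exp(5*s/2)/16. Integrate:
  int_0^t (49*exp(5*s/2)/16) ds = 49*exp(5*t/2)/40 - 49/40.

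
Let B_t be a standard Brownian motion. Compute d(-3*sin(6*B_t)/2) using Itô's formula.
d(-3*sin(6*B_t)/2) = (27*sin(6*B_t)) dt + (-9*cos(6*B_t)) dB_t

Itô's formula for f(B_t) gives d f(B_t) = f'(B_t) dB_t + (1/2) f''(B_t) dt. Compute derivatives of f(x) = -3*sin(6*x)/2:
  f'(x)  = -9*cos(6*x)
  f''(x) = 54*sin(6*x)
Substitute x = B_t and multiply the f'' term by 1/2:
  drift     = (1/2) * (54*sin(6*x)) evaluated at B_t = 27*sin(6*B_t)
  diffusion = (-9*cos(6*x)) evaluated at B_t = -9*cos(6*B_t)
Therefore d(-3*sin(6*B_t)/2) = (27*sin(6*B_t)) dt + (-9*cos(6*B_t)) dB_t.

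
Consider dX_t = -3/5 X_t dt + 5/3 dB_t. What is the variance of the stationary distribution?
lim Var(X_t) = 125/54

The OU SDE dX = -theta X dt + sigma dB admits the integrating factor exp(theta t): d(exp(theta t) X_t) = sigma exp(theta t) dB_t. Integrating from 0 to t gives X_t = x_0 * exp(-theta t) + sigma * int_0^t exp(-theta (t-s)) dB_s for any initial x_0. The Itô integral has variance (by the Itô isometry) sigma^2 * int_0^t exp(-2 theta (t - s)) ds = sigma^2 * (1 - exp(-2 theta t)) / (2 theta), independent of x_0.
With theta = 3/5, sigma = 5/3:
  Var(X_t) = (5/3)^2 * (1 - exp(-2*3/5 t)) / (2 * 3/5) = 125/54 - 125*exp(-6*t/5)/54.
As t -> infinity, exp(-2*3/5 t) -> 0, so the stationary variance is sigma^2 / (2 theta) = 125/54.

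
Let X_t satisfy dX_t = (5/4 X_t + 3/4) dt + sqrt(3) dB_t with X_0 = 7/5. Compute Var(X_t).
Var(X_t) = 6*exp(5*t/2)/5 - 6/5

The variance V(t) = Var(X_t) satisfies V'(t) = 2 a V(t) + c^2 with V(0) = 0 (drift coefficient is linear in X, diffusion is constant). With a = 5/4, c = sqrt(3), the solution is
  V(t) = (c^2 / (2 a)) * (exp(2 a t) - 1)
       = (sqrt(3)^2 / (2*(5/4))) * (exp((5/2) t) - 1)
       = 6*exp(5*t/2)/5 - 6/5.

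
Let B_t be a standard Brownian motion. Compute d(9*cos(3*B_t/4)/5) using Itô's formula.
d(9*cos(3*B_t/4)/5) = (-81*cos(3*B_t/4)/160) dt + (-27*sin(3*B_t/4)/20) dB_t

Itô's formula for f(B_t) gives d f(B_t) = f'(B_t) dB_t + (1/2) f''(B_t) dt. Compute derivatives of f(x) = 9*cos(3*x/4)/5:
  f'(x)  = -27*sin(3*x/4)/20
  f''(x) = -81*cos(3*x/4)/80
Substitute x = B_t and multiply the f'' term by 1/2:
  drift     = (1/2) * (-81*cos(3*x/4)/80) evaluated at B_t = -81*cos(3*B_t/4)/160
  diffusion = (-27*sin(3*x/4)/20) evaluated at B_t = -27*sin(3*B_t/4)/20
Therefore d(9*cos(3*B_t/4)/5) = (-81*cos(3*B_t/4)/160) dt + (-27*sin(3*B_t/4)/20) dB_t.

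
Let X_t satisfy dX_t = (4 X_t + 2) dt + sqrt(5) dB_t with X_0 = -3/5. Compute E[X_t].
E[X_t] = -exp(4*t)/10 - 1/2

Taking expectations and using E[dB_t] = 0, the mean m(t) = E[X_t] satisfies the ODE m'(t) = a m(t) + b with m(0) = x_0. With a = 4, b = 2, x_0 = -3/5, the solution is
  m(t) = x_0 * exp(a t) + (b/a) * (exp(a t) - 1)
       = (-3/5) * exp(4 t) + (2/4) * (exp(4 t) - 1)
       = -exp(4*t)/10 - 1/2.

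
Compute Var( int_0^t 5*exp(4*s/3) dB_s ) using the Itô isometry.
Var = 75*exp(8*t/3)/8 - 75/8

The Itô integral of a deterministic integrand f(s) has mean 0 because each increment f(s) * (B_{s+ds} - B_s) has mean 0. By the Itô isometry:
  Var( int_0^t f(s) dB_s ) = E[ (int_0^t f(s) dB_s)^2 ] = int_0^t f(s)^2 ds.
Here f(s) = 5*exp(4*s/3), so f(s)^2 = 25*exp(8*s/3). Integrate:
  int_0^t (25*exp(8*s/3)) ds = 75*exp(8*t/3)/8 - 75/8.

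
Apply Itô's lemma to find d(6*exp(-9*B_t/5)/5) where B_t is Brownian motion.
d(6*exp(-9*B_t/5)/5) = (243*exp(-9*B_t/5)/125) dt + (-54*exp(-9*B_t/5)/25) dB_t

Itô's formula for f(B_t) gives d f(B_t) = f'(B_t) dB_t + (1/2) f''(B_t) dt. Compute derivatives of f(x) = 6*exp(-9*x/5)/5:
  f'(x)  = -54*exp(-9*x/5)/25
  f''(x) = 486*exp(-9*x/5)/125
Substitute x = B_t and multiply the f'' term by 1/2:
  drift     = (1/2) * (486*exp(-9*x/5)/125) evaluated at B_t = 243*exp(-9*B_t/5)/125
  diffusion = (-54*exp(-9*x/5)/25) evaluated at B_t = -54*exp(-9*B_t/5)/25
Therefore d(6*exp(-9*B_t/5)/5) = (243*exp(-9*B_t/5)/125) dt + (-54*exp(-9*B_t/5)/25) dB_t.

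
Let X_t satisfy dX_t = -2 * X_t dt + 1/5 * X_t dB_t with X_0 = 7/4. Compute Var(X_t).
Var(X_t) = (49*exp(t/25) - 49)*exp(-4*t)/16

For GBM dX = mu X dt + sigma X dB with X_0 = x_0, apply Itô to Y = log X: dY = (mu - sigma^2/2) dt + sigma dB, so Y_t = log(x_0) + (mu - sigma^2/2) t + sigma B_t and hence X_t = x_0 * exp((mu - sigma^2/2) t + sigma B_t).
With mu = -2, sigma = 1/5, x_0 = 7/4, this gives:
  X_t = 7/4 * exp((-101/50) * t + (1/5) * B_t).
Since sigma*B_t ~ Normal(0, sigma^2 t), E[exp(sigma*B_t)] = exp(sigma^2 t / 2); so E[X_t] = x_0 * exp((mu - sigma^2/2) t) * exp(sigma^2 t / 2) = x_0 * exp(mu t) = 7*exp(-2*t)/4.
Var(X_t) = E[X_t^2] - (E[X_t])^2 = x_0^2 * exp(2 mu t) * (exp(sigma^2 t) - 1) = (49*exp(t/25) - 49)*exp(-4*t)/16.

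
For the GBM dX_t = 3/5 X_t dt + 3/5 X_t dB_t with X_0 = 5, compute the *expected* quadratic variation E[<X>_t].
E[<X>_t] = 75*exp(39*t/25)/13 - 75/13

<X>_t = int_0^t ((3/5) * X_s)^2 ds. Taking expectation inside the integral: E[<X>_t] = (3/5)^2 * int_0^t E[X_s^2] ds. For GBM, E[X_s^2] = x_0^2 * exp((2 mu + sigma^2) s). Integrating:
  E[<X>_t] = (3/5)^2 * 5^2 * (exp((2*(3/5) + (3/5)^2) t) - 1) / (2*(3/5) + (3/5)^2)
           = (3/5)^2 * 5^2 * (exp((39/25) t) - 1) / (39/25) = 75*exp(39*t/25)/13 - 75/13.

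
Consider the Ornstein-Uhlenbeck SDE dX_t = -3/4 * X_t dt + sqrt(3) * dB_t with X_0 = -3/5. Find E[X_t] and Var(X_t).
E[X_t] = -3*exp(-3*t/4)/5; Var(X_t) = 2 - 2*exp(-3*t/2)

The OU SDE dX = -theta X dt + sigma dB admits the integrating factor exp(theta t): d(exp(theta t) X_t) = sigma exp(theta t) dB_t. Integrating from 0 to t:
  X_t = x_0 * exp(-theta t) + sigma * int_0^t exp(-theta (t-s)) dB_s.
The Itô integral has mean 0 and (by the Itô isometry) variance sigma^2 * int_0^t exp(-2 theta (t - s)) ds = sigma^2 * (1 - exp(-2 theta t)) / (2 theta).
With theta = 3/4, sigma = sqrt(3), x_0 = -3/5:
  E[X_t] = -3/5 * exp(-3/4 t) = -3*exp(-3*t/4)/5
  Var(X_t) = (sqrt(3))^2 * (1 - exp(-2*3/4 t)) / (2 * 3/4) = 2 - 2*exp(-3*t/2).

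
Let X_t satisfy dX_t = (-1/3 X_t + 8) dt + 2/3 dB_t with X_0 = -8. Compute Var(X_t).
Var(X_t) = 2/3 - 2*exp(-2*t/3)/3

The variance V(t) = Var(X_t) satisfies V'(t) = 2 a V(t) + c^2 with V(0) = 0 (drift coefficient is linear in X, diffusion is constant). With a = -1/3, c = 2/3, the solution is
  V(t) = (c^2 / (2 a)) * (exp(2 a t) - 1)
       = ((2/3)^2 / (2*(-1/3))) * (exp((-2/3) t) - 1)
       = 2/3 - 2*exp(-2*t/3)/3.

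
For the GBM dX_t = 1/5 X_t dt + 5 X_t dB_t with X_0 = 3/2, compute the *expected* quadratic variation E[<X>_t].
E[<X>_t] = 1125*exp(127*t/5)/508 - 1125/508

<X>_t = int_0^t (5 * X_s)^2 ds. Taking expectation inside the integral: E[<X>_t] = 5^2 * int_0^t E[X_s^2] ds. For GBM, E[X_s^2] = x_0^2 * exp((2 mu + sigma^2) s). Integrating:
  E[<X>_t] = 5^2 * (3/2)^2 * (exp((2*(1/5) + 5^2) t) - 1) / (2*(1/5) + 5^2)
           = 5^2 * (3/2)^2 * (exp((127/5) t) - 1) / (127/5) = 1125*exp(127*t/5)/508 - 1125/508.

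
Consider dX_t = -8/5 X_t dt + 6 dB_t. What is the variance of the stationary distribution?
lim Var(X_t) = 45/4

The OU SDE dX = -theta X dt + sigma dB admits the integrating factor exp(theta t): d(exp(theta t) X_t) = sigma exp(theta t) dB_t. Integrating from 0 to t gives X_t = x_0 * exp(-theta t) + sigma * int_0^t exp(-theta (t-s)) dB_s for any initial x_0. The Itô integral has variance (by the Itô isometry) sigma^2 * int_0^t exp(-2 theta (t - s)) ds = sigma^2 * (1 - exp(-2 theta t)) / (2 theta), independent of x_0.
With theta = 8/5, sigma = 6:
  Var(X_t) = (6)^2 * (1 - exp(-2*8/5 t)) / (2 * 8/5) = 45/4 - 45*exp(-16*t/5)/4.
As t -> infinity, exp(-2*8/5 t) -> 0, so the stationary variance is sigma^2 / (2 theta) = 45/4.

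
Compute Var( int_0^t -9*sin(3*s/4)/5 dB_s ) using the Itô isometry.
Var = 81*t/50 - 27*sin(3*t/2)/25

The Itô integral of a deterministic integrand f(s) has mean 0 because each increment f(s) * (B_{s+ds} - B_s) has mean 0. By the Itô isometry:
  Var( int_0^t f(s) dB_s ) = E[ (int_0^t f(s) dB_s)^2 ] = int_0^t f(s)^2 ds.
Here f(s) = -9*sin(3*s/4)/5, so f(s)^2 = 81*sin(3*s/4)^2/25. Integrate:
  int_0^t (81*sin(3*s/4)^2/25) ds = 81*t/50 - 27*sin(3*t/2)/25.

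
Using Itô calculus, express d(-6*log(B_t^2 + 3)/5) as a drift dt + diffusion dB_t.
d(-6*log(B_t^2 + 3)/5) = (6*(B_t^2 - 3)/(5*(B_t^2 + 3)^2)) dt + (-12*B_t/(5*B_t^2 + 15)) dB_t

Itô's formula for f(B_t) gives d f(B_t) = f'(B_t) dB_t + (1/2) f''(B_t) dt. Compute derivatives of f(x) = -6*log(x^2 + 3)/5:
  f'(x)  = -12*x/(5*x^2 + 15)
  f''(x) = 12*(x^2 - 3)/(5*(x^2 + 3)^2)
Substitute x = B_t and multiply the f'' term by 1/2:
  drift     = (1/2) * (12*(x^2 - 3)/(5*(x^2 + 3)^2)) evaluated at B_t = 6*(B_t^2 - 3)/(5*(B_t^2 + 3)^2)
  diffusion = (-12*x/(5*x^2 + 15)) evaluated at B_t = -12*B_t/(5*B_t^2 + 15)
Therefore d(-6*log(B_t^2 + 3)/5) = (6*(B_t^2 - 3)/(5*(B_t^2 + 3)^2)) dt + (-12*B_t/(5*B_t^2 + 15)) dB_t.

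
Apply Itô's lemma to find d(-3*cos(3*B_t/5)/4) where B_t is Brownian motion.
d(-3*cos(3*B_t/5)/4) = (27*cos(3*B_t/5)/200) dt + (9*sin(3*B_t/5)/20) dB_t

Itô's formula for f(B_t) gives d f(B_t) = f'(B_t) dB_t + (1/2) f''(B_t) dt. Compute derivatives of f(x) = -3*cos(3*x/5)/4:
  f'(x)  = 9*sin(3*x/5)/20
  f''(x) = 27*cos(3*x/5)/100
Substitute x = B_t and multiply the f'' term by 1/2:
  drift     = (1/2) * (27*cos(3*x/5)/100) evaluated at B_t = 27*cos(3*B_t/5)/200
  diffusion = (9*sin(3*x/5)/20) evaluated at B_t = 9*sin(3*B_t/5)/20
Therefore d(-3*cos(3*B_t/5)/4) = (27*cos(3*B_t/5)/200) dt + (9*sin(3*B_t/5)/20) dB_t.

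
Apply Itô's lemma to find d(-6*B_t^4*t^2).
d(-6*B_t^4*t^2) = (12*B_t^2*t*(-B_t^2 - 3*t)) dt + (-24*B_t^3*t^2) dB_t

Itô's formula for f(t, x): d f(t, B_t) = (f_t + (1/2) f_xx) dt + f_x dB_t. Compute partials of f(t, x) = -6*t^2*x^4:
  f_t(t,x)  = -12*t*x^4
  f_x(t,x)  = -24*t^2*x^3
  f_xx(t,x) = -72*t^2*x^2
Assemble drift = f_t + (1/2) f_xx = 12*t*x^2*(-3*t - x^2) and diffusion = f_x = -24*t^2*x^3. Substituting x = B_t:
  d(-6*B_t^4*t^2) = (12*B_t^2*t*(-B_t^2 - 3*t)) dt + (-24*B_t^3*t^2) dB_t.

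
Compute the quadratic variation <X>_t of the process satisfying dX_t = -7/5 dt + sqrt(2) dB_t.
<X>_t = 2*t

For an Itô process dX_t = a(t) dt + b(t) dB_t, the quadratic variation is <X>_t = int_0^t b(s)^2 ds (the drift term does not contribute). Here b(s) = sqrt(2), so
  b(s)^2 = 2.
Integrating from 0 to t:
  <X>_t = int_0^t (2) ds = 2*t.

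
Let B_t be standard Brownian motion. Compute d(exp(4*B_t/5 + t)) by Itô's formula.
d(exp(4*B_t/5 + t)) = (33*exp(4*B_t/5 + t)/25) dt + (4*exp(4*B_t/5 + t)/5) dB_t

Itô's formula for f(t, x): d f(t, B_t) = (f_t + (1/2) f_xx) dt + f_x dB_t. Compute partials of f(t, x) = exp(t + 4*x/5):
  f_t(t,x)  = exp(t + 4*x/5)
  f_x(t,x)  = 4*exp(t + 4*x/5)/5
  f_xx(t,x) = 16*exp(t + 4*x/5)/25
Assemble drift = f_t + (1/2) f_xx = 33*exp(t + 4*x/5)/25 and diffusion = f_x = 4*exp(t + 4*x/5)/5. Substituting x = B_t:
  d(exp(4*B_t/5 + t)) = (33*exp(4*B_t/5 + t)/25) dt + (4*exp(4*B_t/5 + t)/5) dB_t.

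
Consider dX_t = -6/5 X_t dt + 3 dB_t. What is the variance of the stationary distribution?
lim Var(X_t) = 15/4

The OU SDE dX = -theta X dt + sigma dB admits the integrating factor exp(theta t): d(exp(theta t) X_t) = sigma exp(theta t) dB_t. Integrating from 0 to t gives X_t = x_0 * exp(-theta t) + sigma * int_0^t exp(-theta (t-s)) dB_s for any initial x_0. The Itô integral has variance (by the Itô isometry) sigma^2 * int_0^t exp(-2 theta (t - s)) ds = sigma^2 * (1 - exp(-2 theta t)) / (2 theta), independent of x_0.
With theta = 6/5, sigma = 3:
  Var(X_t) = (3)^2 * (1 - exp(-2*6/5 t)) / (2 * 6/5) = 15/4 - 15*exp(-12*t/5)/4.
As t -> infinity, exp(-2*6/5 t) -> 0, so the stationary variance is sigma^2 / (2 theta) = 15/4.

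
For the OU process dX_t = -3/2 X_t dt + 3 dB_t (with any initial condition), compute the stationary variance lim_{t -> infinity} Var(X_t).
lim Var(X_t) = 3

The OU SDE dX = -theta X dt + sigma dB admits the integrating factor exp(theta t): d(exp(theta t) X_t) = sigma exp(theta t) dB_t. Integrating from 0 to t gives X_t = x_0 * exp(-theta t) + sigma * int_0^t exp(-theta (t-s)) dB_s for any initial x_0. The Itô integral has variance (by the Itô isometry) sigma^2 * int_0^t exp(-2 theta (t - s)) ds = sigma^2 * (1 - exp(-2 theta t)) / (2 theta), independent of x_0.
With theta = 3/2, sigma = 3:
  Var(X_t) = (3)^2 * (1 - exp(-2*3/2 t)) / (2 * 3/2) = 3 - 3*exp(-3*t).
As t -> infinity, exp(-2*3/2 t) -> 0, so the stationary variance is sigma^2 / (2 theta) = 3.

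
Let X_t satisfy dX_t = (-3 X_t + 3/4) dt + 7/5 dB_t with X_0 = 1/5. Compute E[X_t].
E[X_t] = 1/4 - exp(-3*t)/20

Taking expectations and using E[dB_t] = 0, the mean m(t) = E[X_t] satisfies the ODE m'(t) = a m(t) + b with m(0) = x_0. With a = -3, b = 3/4, x_0 = 1/5, the solution is
  m(t) = x_0 * exp(a t) + (b/a) * (exp(a t) - 1)
       = (1/5) * exp((-3) t) + ((3/4)/(-3)) * (exp((-3) t) - 1)
       = 1/4 - exp(-3*t)/20.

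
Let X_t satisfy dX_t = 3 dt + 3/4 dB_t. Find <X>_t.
<X>_t = 9*t/16

For an Itô process dX_t = a(t) dt + b(t) dB_t, the quadratic variation is <X>_t = int_0^t b(s)^2 ds (the drift term does not contribute). Here b(s) = 3/4, so
  b(s)^2 = 9/16.
Integrating from 0 to t:
  <X>_t = int_0^t (9/16) ds = 9*t/16.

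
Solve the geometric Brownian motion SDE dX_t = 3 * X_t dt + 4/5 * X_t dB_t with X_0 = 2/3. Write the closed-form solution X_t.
X_t = 2/3 * exp((67/25) * t + (4/5) * B_t)

For GBM dX = mu X dt + sigma X dB with X_0 = x_0, apply Itô to Y = log X: dY = (mu - sigma^2/2) dt + sigma dB, so Y_t = log(x_0) + (mu - sigma^2/2) t + sigma B_t and hence X_t = x_0 * exp((mu - sigma^2/2) t + sigma B_t).
With mu = 3, sigma = 4/5, x_0 = 2/3, this gives:
  X_t = 2/3 * exp((67/25) * t + (4/5) * B_t).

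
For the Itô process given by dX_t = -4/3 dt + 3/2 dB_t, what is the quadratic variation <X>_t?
<X>_t = 9*t/4

For an Itô process dX_t = a(t) dt + b(t) dB_t, the quadratic variation is <X>_t = int_0^t b(s)^2 ds (the drift term does not contribute). Here b(s) = 3/2, so
  b(s)^2 = 9/4.
Integrating from 0 to t:
  <X>_t = int_0^t (9/4) ds = 9*t/4.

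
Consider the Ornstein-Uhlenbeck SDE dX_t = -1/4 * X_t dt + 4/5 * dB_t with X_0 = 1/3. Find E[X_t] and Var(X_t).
E[X_t] = exp(-t/4)/3; Var(X_t) = 32/25 - 32*exp(-t/2)/25

The OU SDE dX = -theta X dt + sigma dB admits the integrating factor exp(theta t): d(exp(theta t) X_t) = sigma exp(theta t) dB_t. Integrating from 0 to t:
  X_t = x_0 * exp(-theta t) + sigma * int_0^t exp(-theta (t-s)) dB_s.
The Itô integral has mean 0 and (by the Itô isometry) variance sigma^2 * int_0^t exp(-2 theta (t - s)) ds = sigma^2 * (1 - exp(-2 theta t)) / (2 theta).
With theta = 1/4, sigma = 4/5, x_0 = 1/3:
  E[X_t] = 1/3 * exp(-1/4 t) = exp(-t/4)/3
  Var(X_t) = (4/5)^2 * (1 - exp(-2*1/4 t)) / (2 * 1/4) = 32/25 - 32*exp(-t/2)/25.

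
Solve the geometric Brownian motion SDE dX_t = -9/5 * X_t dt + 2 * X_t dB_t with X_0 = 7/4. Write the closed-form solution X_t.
X_t = 7/4 * exp((-19/5) * t + (2) * B_t)

For GBM dX = mu X dt + sigma X dB with X_0 = x_0, apply Itô to Y = log X: dY = (mu - sigma^2/2) dt + sigma dB, so Y_t = log(x_0) + (mu - sigma^2/2) t + sigma B_t and hence X_t = x_0 * exp((mu - sigma^2/2) t + sigma B_t).
With mu = -9/5, sigma = 2, x_0 = 7/4, this gives:
  X_t = 7/4 * exp((-19/5) * t + (2) * B_t).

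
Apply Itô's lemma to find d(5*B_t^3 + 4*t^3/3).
d(5*B_t^3 + 4*t^3/3) = (15*B_t + 4*t^2) dt + (15*B_t^2) dB_t

Itô's formula for f(t, x): d f(t, B_t) = (f_t + (1/2) f_xx) dt + f_x dB_t. Compute partials of f(t, x) = 4*t^3/3 + 5*x^3:
  f_t(t,x)  = 4*t^2
  f_x(t,x)  = 15*x^2
  f_xx(t,x) = 30*x
Assemble drift = f_t + (1/2) f_xx = 4*t^2 + 15*x and diffusion = f_x = 15*x^2. Substituting x = B_t:
  d(5*B_t^3 + 4*t^3/3) = (15*B_t + 4*t^2) dt + (15*B_t^2) dB_t.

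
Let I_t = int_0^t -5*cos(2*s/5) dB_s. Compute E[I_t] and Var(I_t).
E[I_t] = 0; Var(I_t) = 25*t/2 + 125*sin(4*t/5)/8

The Itô integral of a deterministic integrand f(s) has mean 0 because each increment f(s) * (B_{s+ds} - B_s) has mean 0. By the Itô isometry:
  Var( int_0^t f(s) dB_s ) = E[ (int_0^t f(s) dB_s)^2 ] = int_0^t f(s)^2 ds.
Here f(s) = -5*cos(2*s/5), so f(s)^2 = 25*cos(2*s/5)^2. Integrate:
  int_0^t (25*cos(2*s/5)^2) ds = 25*t/2 + 125*sin(4*t/5)/8.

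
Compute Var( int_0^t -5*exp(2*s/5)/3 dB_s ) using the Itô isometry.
Var = 125*exp(4*t/5)/36 - 125/36

The Itô integral of a deterministic integrand f(s) has mean 0 because each increment f(s) * (B_{s+ds} - B_s) has mean 0. By the Itô isometry:
  Var( int_0^t f(s) dB_s ) = E[ (int_0^t f(s) dB_s)^2 ] = int_0^t f(s)^2 ds.
Here f(s) = -5*exp(2*s/5)/3, so f(s)^2 = 25*exp(4*s/5)/9. Integrate:
  int_0^t (25*exp(4*s/5)/9) ds = 125*exp(4*t/5)/36 - 125/36.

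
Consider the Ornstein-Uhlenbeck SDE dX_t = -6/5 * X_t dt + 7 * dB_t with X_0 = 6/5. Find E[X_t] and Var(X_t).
E[X_t] = 6*exp(-6*t/5)/5; Var(X_t) = 245/12 - 245*exp(-12*t/5)/12

The OU SDE dX = -theta X dt + sigma dB admits the integrating factor exp(theta t): d(exp(theta t) X_t) = sigma exp(theta t) dB_t. Integrating from 0 to t:
  X_t = x_0 * exp(-theta t) + sigma * int_0^t exp(-theta (t-s)) dB_s.
The Itô integral has mean 0 and (by the Itô isometry) variance sigma^2 * int_0^t exp(-2 theta (t - s)) ds = sigma^2 * (1 - exp(-2 theta t)) / (2 theta).
With theta = 6/5, sigma = 7, x_0 = 6/5:
  E[X_t] = 6/5 * exp(-6/5 t) = 6*exp(-6*t/5)/5
  Var(X_t) = (7)^2 * (1 - exp(-2*6/5 t)) / (2 * 6/5) = 245/12 - 245*exp(-12*t/5)/12.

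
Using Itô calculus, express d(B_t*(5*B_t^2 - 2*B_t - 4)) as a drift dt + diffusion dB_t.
d(B_t*(5*B_t^2 - 2*B_t - 4)) = (15*B_t - 2) dt + (15*B_t^2 - 4*B_t - 4) dB_t

Itô's formula for f(B_t) gives d f(B_t) = f'(B_t) dB_t + (1/2) f''(B_t) dt. Compute derivatives of f(x) = x*(5*x^2 - 2*x - 4):
  f'(x)  = 15*x^2 - 4*x - 4
  f''(x) = 30*x - 4
Substitute x = B_t and multiply the f'' term by 1/2:
  drift     = (1/2) * (30*x - 4) evaluated at B_t = 15*B_t - 2
  diffusion = (15*x^2 - 4*x - 4) evaluated at B_t = 15*B_t^2 - 4*B_t - 4
Therefore d(B_t*(5*B_t^2 - 2*B_t - 4)) = (15*B_t - 2) dt + (15*B_t^2 - 4*B_t - 4) dB_t.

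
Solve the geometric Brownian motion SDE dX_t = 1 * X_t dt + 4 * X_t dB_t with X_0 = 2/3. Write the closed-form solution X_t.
X_t = 2/3 * exp((-7) * t + (4) * B_t)

For GBM dX = mu X dt + sigma X dB with X_0 = x_0, apply Itô to Y = log X: dY = (mu - sigma^2/2) dt + sigma dB, so Y_t = log(x_0) + (mu - sigma^2/2) t + sigma B_t and hence X_t = x_0 * exp((mu - sigma^2/2) t + sigma B_t).
With mu = 1, sigma = 4, x_0 = 2/3, this gives:
  X_t = 2/3 * exp((-7) * t + (4) * B_t).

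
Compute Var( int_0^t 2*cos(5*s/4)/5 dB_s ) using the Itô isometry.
Var = 2*t/25 + 4*sin(5*t/2)/125

The Itô integral of a deterministic integrand f(s) has mean 0 because each increment f(s) * (B_{s+ds} - B_s) has mean 0. By the Itô isometry:
  Var( int_0^t f(s) dB_s ) = E[ (int_0^t f(s) dB_s)^2 ] = int_0^t f(s)^2 ds.
Here f(s) = 2*cos(5*s/4)/5, so f(s)^2 = 4*cos(5*s/4)^2/25. Integrate:
  int_0^t (4*cos(5*s/4)^2/25) ds = 2*t/25 + 4*sin(5*t/2)/125.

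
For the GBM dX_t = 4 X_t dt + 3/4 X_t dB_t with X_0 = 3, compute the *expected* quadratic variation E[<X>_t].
E[<X>_t] = 81*exp(137*t/16)/137 - 81/137

<X>_t = int_0^t ((3/4) * X_s)^2 ds. Taking expectation inside the integral: E[<X>_t] = (3/4)^2 * int_0^t E[X_s^2] ds. For GBM, E[X_s^2] = x_0^2 * exp((2 mu + sigma^2) s). Integrating:
  E[<X>_t] = (3/4)^2 * 3^2 * (exp((2*4 + (3/4)^2) t) - 1) / (2*4 + (3/4)^2)
           = (3/4)^2 * 3^2 * (exp((137/16) t) - 1) / (137/16) = 81*exp(137*t/16)/137 - 81/137.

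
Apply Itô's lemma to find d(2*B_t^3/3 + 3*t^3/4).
d(2*B_t^3/3 + 3*t^3/4) = (2*B_t + 9*t^2/4) dt + (2*B_t^2) dB_t

Itô's formula for f(t, x): d f(t, B_t) = (f_t + (1/2) f_xx) dt + f_x dB_t. Compute partials of f(t, x) = 3*t^3/4 + 2*x^3/3:
  f_t(t,x)  = 9*t^2/4
  f_x(t,x)  = 2*x^2
  f_xx(t,x) = 4*x
Assemble drift = f_t + (1/2) f_xx = 9*t^2/4 + 2*x and diffusion = f_x = 2*x^2. Substituting x = B_t:
  d(2*B_t^3/3 + 3*t^3/4) = (2*B_t + 9*t^2/4) dt + (2*B_t^2) dB_t.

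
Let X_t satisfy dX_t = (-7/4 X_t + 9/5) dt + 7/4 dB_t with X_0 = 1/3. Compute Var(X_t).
Var(X_t) = 7/8 - 7*exp(-7*t/2)/8

The variance V(t) = Var(X_t) satisfies V'(t) = 2 a V(t) + c^2 with V(0) = 0 (drift coefficient is linear in X, diffusion is constant). With a = -7/4, c = 7/4, the solution is
  V(t) = (c^2 / (2 a)) * (exp(2 a t) - 1)
       = ((7/4)^2 / (2*(-7/4))) * (exp((-7/2) t) - 1)
       = 7/8 - 7*exp(-7*t/2)/8.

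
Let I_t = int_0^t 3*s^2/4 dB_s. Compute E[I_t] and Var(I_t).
E[I_t] = 0; Var(I_t) = 9*t^5/80

The Itô integral of a deterministic integrand f(s) has mean 0 because each increment f(s) * (B_{s+ds} - B_s) has mean 0. By the Itô isometry:
  Var( int_0^t f(s) dB_s ) = E[ (int_0^t f(s) dB_s)^2 ] = int_0^t f(s)^2 ds.
Here f(s) = 3*s^2/4, so f(s)^2 = 9*s^4/16. Integrate:
  int_0^t (9*s^4/16) ds = 9*t^5/80.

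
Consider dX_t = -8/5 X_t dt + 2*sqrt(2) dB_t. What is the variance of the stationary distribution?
lim Var(X_t) = 5/2

The OU SDE dX = -theta X dt + sigma dB admits the integrating factor exp(theta t): d(exp(theta t) X_t) = sigma exp(theta t) dB_t. Integrating from 0 to t gives X_t = x_0 * exp(-theta t) + sigma * int_0^t exp(-theta (t-s)) dB_s for any initial x_0. The Itô integral has variance (by the Itô isometry) sigma^2 * int_0^t exp(-2 theta (t - s)) ds = sigma^2 * (1 - exp(-2 theta t)) / (2 theta), independent of x_0.
With theta = 8/5, sigma = 2*sqrt(2):
  Var(X_t) = (2*sqrt(2))^2 * (1 - exp(-2*8/5 t)) / (2 * 8/5) = 5/2 - 5*exp(-16*t/5)/2.
As t -> infinity, exp(-2*8/5 t) -> 0, so the stationary variance is sigma^2 / (2 theta) = 5/2.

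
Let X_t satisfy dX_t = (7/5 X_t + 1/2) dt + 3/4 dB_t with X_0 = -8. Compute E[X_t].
E[X_t] = -107*exp(7*t/5)/14 - 5/14

Taking expectations and using E[dB_t] = 0, the mean m(t) = E[X_t] satisfies the ODE m'(t) = a m(t) + b with m(0) = x_0. With a = 7/5, b = 1/2, x_0 = -8, the solution is
  m(t) = x_0 * exp(a t) + (b/a) * (exp(a t) - 1)
       = (-8) * exp((7/5) t) + ((1/2)/(7/5)) * (exp((7/5) t) - 1)
       = -107*exp(7*t/5)/14 - 5/14.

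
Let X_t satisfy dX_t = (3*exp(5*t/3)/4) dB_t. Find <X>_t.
<X>_t = 27*exp(10*t/3)/160 - 27/160

For an Itô process dX_t = a(t) dt + b(t) dB_t, the quadratic variation is <X>_t = int_0^t b(s)^2 ds (the drift term does not contribute). Here b(s) = 3*exp(5*s/3)/4, so
  b(s)^2 = 9*exp(10*s/3)/16.
Integrating from 0 to t:
  <X>_t = int_0^t (9*exp(10*s/3)/16) ds = 27*exp(10*t/3)/160 - 27/160.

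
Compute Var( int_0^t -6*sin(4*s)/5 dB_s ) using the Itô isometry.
Var = 18*t/25 - 9*sin(4*t)*cos(4*t)/50

The Itô integral of a deterministic integrand f(s) has mean 0 because each increment f(s) * (B_{s+ds} - B_s) has mean 0. By the Itô isometry:
  Var( int_0^t f(s) dB_s ) = E[ (int_0^t f(s) dB_s)^2 ] = int_0^t f(s)^2 ds.
Here f(s) = -6*sin(4*s)/5, so f(s)^2 = 36*sin(4*s)^2/25. Integrate:
  int_0^t (36*sin(4*s)^2/25) ds = 18*t/25 - 9*sin(4*t)*cos(4*t)/50.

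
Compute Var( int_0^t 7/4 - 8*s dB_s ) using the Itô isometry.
Var = t*(1024*t^2 - 672*t + 147)/48

The Itô integral of a deterministic integrand f(s) has mean 0 because each increment f(s) * (B_{s+ds} - B_s) has mean 0. By the Itô isometry:
  Var( int_0^t f(s) dB_s ) = E[ (int_0^t f(s) dB_s)^2 ] = int_0^t f(s)^2 ds.
Here f(s) = 7/4 - 8*s, so f(s)^2 = (32*s - 7)^2/16. Integrate:
  int_0^t ((32*s - 7)^2/16) ds = t*(1024*t^2 - 672*t + 147)/48.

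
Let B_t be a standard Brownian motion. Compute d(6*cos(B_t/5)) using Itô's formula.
d(6*cos(B_t/5)) = (-3*cos(B_t/5)/25) dt + (-6*sin(B_t/5)/5) dB_t

Itô's formula for f(B_t) gives d f(B_t) = f'(B_t) dB_t + (1/2) f''(B_t) dt. Compute derivatives of f(x) = 6*cos(x/5):
  f'(x)  = -6*sin(x/5)/5
  f''(x) = -6*cos(x/5)/25
Substitute x = B_t and multiply the f'' term by 1/2:
  drift     = (1/2) * (-6*cos(x/5)/25) evaluated at B_t = -3*cos(B_t/5)/25
  diffusion = (-6*sin(x/5)/5) evaluated at B_t = -6*sin(B_t/5)/5
Therefore d(6*cos(B_t/5)) = (-3*cos(B_t/5)/25) dt + (-6*sin(B_t/5)/5) dB_t.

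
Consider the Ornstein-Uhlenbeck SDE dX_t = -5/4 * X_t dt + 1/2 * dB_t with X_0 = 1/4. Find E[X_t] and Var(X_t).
E[X_t] = exp(-5*t/4)/4; Var(X_t) = 1/10 - exp(-5*t/2)/10

The OU SDE dX = -theta X dt + sigma dB admits the integrating factor exp(theta t): d(exp(theta t) X_t) = sigma exp(theta t) dB_t. Integrating from 0 to t:
  X_t = x_0 * exp(-theta t) + sigma * int_0^t exp(-theta (t-s)) dB_s.
The Itô integral has mean 0 and (by the Itô isometry) variance sigma^2 * int_0^t exp(-2 theta (t - s)) ds = sigma^2 * (1 - exp(-2 theta t)) / (2 theta).
With theta = 5/4, sigma = 1/2, x_0 = 1/4:
  E[X_t] = 1/4 * exp(-5/4 t) = exp(-5*t/4)/4
  Var(X_t) = (1/2)^2 * (1 - exp(-2*5/4 t)) / (2 * 5/4) = 1/10 - exp(-5*t/2)/10.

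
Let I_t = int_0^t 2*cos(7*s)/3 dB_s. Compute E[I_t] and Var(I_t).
E[I_t] = 0; Var(I_t) = 2*t/9 + sin(14*t)/63

The Itô integral of a deterministic integrand f(s) has mean 0 because each increment f(s) * (B_{s+ds} - B_s) has mean 0. By the Itô isometry:
  Var( int_0^t f(s) dB_s ) = E[ (int_0^t f(s) dB_s)^2 ] = int_0^t f(s)^2 ds.
Here f(s) = 2*cos(7*s)/3, so f(s)^2 = 4*cos(7*s)^2/9. Integrate:
  int_0^t (4*cos(7*s)^2/9) ds = 2*t/9 + sin(14*t)/63.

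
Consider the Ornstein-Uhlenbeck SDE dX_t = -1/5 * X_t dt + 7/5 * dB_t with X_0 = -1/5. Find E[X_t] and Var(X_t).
E[X_t] = -exp(-t/5)/5; Var(X_t) = 49/10 - 49*exp(-2*t/5)/10

The OU SDE dX = -theta X dt + sigma dB admits the integrating factor exp(theta t): d(exp(theta t) X_t) = sigma exp(theta t) dB_t. Integrating from 0 to t:
  X_t = x_0 * exp(-theta t) + sigma * int_0^t exp(-theta (t-s)) dB_s.
The Itô integral has mean 0 and (by the Itô isometry) variance sigma^2 * int_0^t exp(-2 theta (t - s)) ds = sigma^2 * (1 - exp(-2 theta t)) / (2 theta).
With theta = 1/5, sigma = 7/5, x_0 = -1/5:
  E[X_t] = -1/5 * exp(-1/5 t) = -exp(-t/5)/5
  Var(X_t) = (7/5)^2 * (1 - exp(-2*1/5 t)) / (2 * 1/5) = 49/10 - 49*exp(-2*t/5)/10.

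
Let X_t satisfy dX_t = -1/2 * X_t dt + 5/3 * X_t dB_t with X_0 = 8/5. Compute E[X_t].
E[X_t] = 8*exp(-t/2)/5

For GBM dX = mu X dt + sigma X dB with X_0 = x_0, apply Itô to Y = log X: dY = (mu - sigma^2/2) dt + sigma dB, so Y_t = log(x_0) + (mu - sigma^2/2) t + sigma B_t and hence X_t = x_0 * exp((mu - sigma^2/2) t + sigma B_t).
With mu = -1/2, sigma = 5/3, x_0 = 8/5, this gives:
  X_t = 8/5 * exp((-17/9) * t + (5/3) * B_t).
Since sigma*B_t ~ Normal(0, sigma^2 t), E[exp(sigma*B_t)] = exp(sigma^2 t / 2); so E[X_t] = x_0 * exp((mu - sigma^2/2) t) * exp(sigma^2 t / 2) = x_0 * exp(mu t) = 8*exp(-t/2)/5.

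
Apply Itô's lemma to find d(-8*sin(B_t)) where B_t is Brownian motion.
d(-8*sin(B_t)) = (4*sin(B_t)) dt + (-8*cos(B_t)) dB_t

Itô's formula for f(B_t) gives d f(B_t) = f'(B_t) dB_t + (1/2) f''(B_t) dt. Compute derivatives of f(x) = -8*sin(x):
  f'(x)  = -8*cos(x)
  f''(x) = 8*sin(x)
Substitute x = B_t and multiply the f'' term by 1/2:
  drift     = (1/2) * (8*sin(x)) evaluated at B_t = 4*sin(B_t)
  diffusion = (-8*cos(x)) evaluated at B_t = -8*cos(B_t)
Therefore d(-8*sin(B_t)) = (4*sin(B_t)) dt + (-8*cos(B_t)) dB_t.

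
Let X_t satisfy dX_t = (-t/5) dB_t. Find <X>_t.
<X>_t = t^3/75

For an Itô process dX_t = a(t) dt + b(t) dB_t, the quadratic variation is <X>_t = int_0^t b(s)^2 ds (the drift term does not contribute). Here b(s) = -s/5, so
  b(s)^2 = s^2/25.
Integrating from 0 to t:
  <X>_t = int_0^t (s^2/25) ds = t^3/75.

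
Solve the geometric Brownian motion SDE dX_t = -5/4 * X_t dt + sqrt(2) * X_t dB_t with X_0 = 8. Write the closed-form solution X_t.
X_t = 8 * exp((-9/4) * t + (sqrt(2)) * B_t)

For GBM dX = mu X dt + sigma X dB with X_0 = x_0, apply Itô to Y = log X: dY = (mu - sigma^2/2) dt + sigma dB, so Y_t = log(x_0) + (mu - sigma^2/2) t + sigma B_t and hence X_t = x_0 * exp((mu - sigma^2/2) t + sigma B_t).
With mu = -5/4, sigma = sqrt(2), x_0 = 8, this gives:
  X_t = 8 * exp((-9/4) * t + (sqrt(2)) * B_t).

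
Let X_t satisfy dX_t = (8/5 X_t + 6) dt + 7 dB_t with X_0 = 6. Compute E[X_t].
E[X_t] = 39*exp(8*t/5)/4 - 15/4

Taking expectations and using E[dB_t] = 0, the mean m(t) = E[X_t] satisfies the ODE m'(t) = a m(t) + b with m(0) = x_0. With a = 8/5, b = 6, x_0 = 6, the solution is
  m(t) = x_0 * exp(a t) + (b/a) * (exp(a t) - 1)
       = 6 * exp((8/5) t) + (6/(8/5)) * (exp((8/5) t) - 1)
       = 39*exp(8*t/5)/4 - 15/4.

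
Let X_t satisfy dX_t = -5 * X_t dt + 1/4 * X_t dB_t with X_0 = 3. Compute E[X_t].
E[X_t] = 3*exp(-5*t)

For GBM dX = mu X dt + sigma X dB with X_0 = x_0, apply Itô to Y = log X: dY = (mu - sigma^2/2) dt + sigma dB, so Y_t = log(x_0) + (mu - sigma^2/2) t + sigma B_t and hence X_t = x_0 * exp((mu - sigma^2/2) t + sigma B_t).
With mu = -5, sigma = 1/4, x_0 = 3, this gives:
  X_t = 3 * exp((-161/32) * t + (1/4) * B_t).
Since sigma*B_t ~ Normal(0, sigma^2 t), E[exp(sigma*B_t)] = exp(sigma^2 t / 2); so E[X_t] = x_0 * exp((mu - sigma^2/2) t) * exp(sigma^2 t / 2) = x_0 * exp(mu t) = 3*exp(-5*t).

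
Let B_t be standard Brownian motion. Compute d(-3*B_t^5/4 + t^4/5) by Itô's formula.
d(-3*B_t^5/4 + t^4/5) = (-15*B_t^3/2 + 4*t^3/5) dt + (-15*B_t^4/4) dB_t

Itô's formula for f(t, x): d f(t, B_t) = (f_t + (1/2) f_xx) dt + f_x dB_t. Compute partials of f(t, x) = t^4/5 - 3*x^5/4:
  f_t(t,x)  = 4*t^3/5
  f_x(t,x)  = -15*x^4/4
  f_xx(t,x) = -15*x^3
Assemble drift = f_t + (1/2) f_xx = 4*t^3/5 - 15*x^3/2 and diffusion = f_x = -15*x^4/4. Substituting x = B_t:
  d(-3*B_t^5/4 + t^4/5) = (-15*B_t^3/2 + 4*t^3/5) dt + (-15*B_t^4/4) dB_t.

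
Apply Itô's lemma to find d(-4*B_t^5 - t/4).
d(-4*B_t^5 - t/4) = (-40*B_t^3 - 1/4) dt + (-20*B_t^4) dB_t

Itô's formula for f(t, x): d f(t, B_t) = (f_t + (1/2) f_xx) dt + f_x dB_t. Compute partials of f(t, x) = -t/4 - 4*x^5:
  f_t(t,x)  = -1/4
  f_x(t,x)  = -20*x^4
  f_xx(t,x) = -80*x^3
Assemble drift = f_t + (1/2) f_xx = -40*x^3 - 1/4 and diffusion = f_x = -20*x^4. Substituting x = B_t:
  d(-4*B_t^5 - t/4) = (-40*B_t^3 - 1/4) dt + (-20*B_t^4) dB_t.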